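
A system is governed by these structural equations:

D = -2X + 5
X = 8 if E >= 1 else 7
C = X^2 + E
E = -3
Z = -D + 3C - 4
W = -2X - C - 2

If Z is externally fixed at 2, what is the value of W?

The intervention breaks the incoming arrows to Z: Z = -D + 3C - 4 no longer applies, and Z = 2.
Since W is not a descendant of the intervened variable, it is unaffected.
X = 8 if E >= 1 else 7  [with E=-3]  = 7
C = X^2 + E  [with X=7, E=-3]  = 46
W = -2X - C - 2  [with X=7, C=46]  = -62

-62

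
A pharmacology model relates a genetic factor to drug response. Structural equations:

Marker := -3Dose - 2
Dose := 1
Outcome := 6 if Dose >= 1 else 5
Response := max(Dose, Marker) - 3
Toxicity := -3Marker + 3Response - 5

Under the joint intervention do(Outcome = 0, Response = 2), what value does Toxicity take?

16

Under do(Outcome = 0, Response = 2), each intervened variable's structural equation is replaced by its fixed value.
Marker = -3Dose - 2  [with Dose=1]  = -5
Toxicity = -3Marker + 3Response - 5  [with Marker=-5, Response=2]  = 16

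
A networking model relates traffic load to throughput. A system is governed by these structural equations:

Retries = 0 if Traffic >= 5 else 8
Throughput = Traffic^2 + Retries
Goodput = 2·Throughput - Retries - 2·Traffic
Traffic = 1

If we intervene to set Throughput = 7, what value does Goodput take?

4

The intervention breaks the incoming arrows to Throughput: Throughput = Traffic^2 + Retries no longer applies, and Throughput = 7.
Retries = 0 if Traffic >= 5 else 8  [with Traffic=1]  = 8
Goodput = 2·Throughput - Retries - 2·Traffic  [with Throughput=7, Retries=8, Traffic=1]  = 4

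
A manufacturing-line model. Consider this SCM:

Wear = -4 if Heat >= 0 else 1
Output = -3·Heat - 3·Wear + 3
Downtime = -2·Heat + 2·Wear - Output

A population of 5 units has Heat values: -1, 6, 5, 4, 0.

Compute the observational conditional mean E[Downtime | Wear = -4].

Observing Wear=-4 restricts to units where Wear's equation naturally yields -4: Heat ∈ {6, 5, 4, 0}. In that subpopulation Downtime = -17, -18, -19, -23, mean -19.25.

-19.25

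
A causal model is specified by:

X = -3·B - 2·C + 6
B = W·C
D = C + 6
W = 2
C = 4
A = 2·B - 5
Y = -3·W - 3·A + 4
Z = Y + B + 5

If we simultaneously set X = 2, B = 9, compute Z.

-27

The joint intervention fixes X = 2, B = 9, removing each variable's own equation.
A = 2·B - 5  [with B=9]  = 13
Y = -3·W - 3·A + 4  [with W=2, A=13]  = -41
Z = Y + B + 5  [with Y=-41, B=9]  = -27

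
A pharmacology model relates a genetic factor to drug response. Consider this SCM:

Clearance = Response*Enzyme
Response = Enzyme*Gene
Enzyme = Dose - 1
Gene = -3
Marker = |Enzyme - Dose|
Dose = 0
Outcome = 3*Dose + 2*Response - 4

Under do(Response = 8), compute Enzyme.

-1

do(Response=8) replaces the equation Response = Enzyme*Gene with the constant Response = 8.
Enzyme is not downstream of the intervention, so its value is determined by the original equations.
Enzyme = Dose - 1  [with Dose=0]  = -1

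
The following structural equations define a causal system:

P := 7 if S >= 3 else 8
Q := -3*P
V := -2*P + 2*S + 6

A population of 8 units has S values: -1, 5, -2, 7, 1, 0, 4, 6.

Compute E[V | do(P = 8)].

Under do(P=8), P's equation is replaced by P=8 for every unit. Per-unit V: -12, 0, -14, 4, -8, -10, -2, 2. Mean = -5.

-5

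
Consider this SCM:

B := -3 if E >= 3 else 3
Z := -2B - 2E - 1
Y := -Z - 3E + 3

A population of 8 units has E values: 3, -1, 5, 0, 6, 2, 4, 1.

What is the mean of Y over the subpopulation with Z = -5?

2

Observing Z=-5 restricts to units where Z's equation naturally yields -5: E ∈ {-1, 5}. In that subpopulation Y = 11, -7, mean 2.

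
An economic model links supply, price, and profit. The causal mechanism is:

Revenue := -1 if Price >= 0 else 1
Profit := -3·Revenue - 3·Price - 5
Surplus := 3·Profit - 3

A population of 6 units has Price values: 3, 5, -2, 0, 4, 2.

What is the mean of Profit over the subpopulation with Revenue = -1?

-10.4

E[Profit|Revenue=-1] averages over only the 5 units with Revenue=-1 (Price = 3, 5, 0, 4, 2): Profit = -11, -17, -2, -14, -8, mean -10.4.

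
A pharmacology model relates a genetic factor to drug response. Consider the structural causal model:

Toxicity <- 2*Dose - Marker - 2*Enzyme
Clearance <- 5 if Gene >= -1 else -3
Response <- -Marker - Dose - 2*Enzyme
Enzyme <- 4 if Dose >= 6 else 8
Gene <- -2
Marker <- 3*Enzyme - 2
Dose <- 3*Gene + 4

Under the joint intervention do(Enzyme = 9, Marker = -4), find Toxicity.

Setting Enzyme = 9, Marker = -4 by intervention discards those variables' equations.
Dose = 3*Gene + 4  [with Gene=-2]  = -2
Toxicity = 2*Dose - Marker - 2*Enzyme  [with Dose=-2, Marker=-4, Enzyme=9]  = -18

-18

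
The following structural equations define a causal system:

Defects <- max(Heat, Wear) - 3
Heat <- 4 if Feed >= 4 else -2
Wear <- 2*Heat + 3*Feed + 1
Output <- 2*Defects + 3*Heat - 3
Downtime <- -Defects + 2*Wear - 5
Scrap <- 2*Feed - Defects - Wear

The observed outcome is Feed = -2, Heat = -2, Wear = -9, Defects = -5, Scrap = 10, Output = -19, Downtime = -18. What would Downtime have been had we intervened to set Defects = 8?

-31

The intervention breaks the incoming arrows to Defects: Defects <- max(Heat, Wear) - 3 no longer applies, and Defects = 8.
Heat = 4 if Feed >= 4 else -2  [with Feed=-2]  = -2
Wear = 2*Heat + 3*Feed + 1  [with Heat=-2, Feed=-2]  = -9
Downtime = -Defects + 2*Wear - 5  [with Defects=8, Wear=-9]  = -31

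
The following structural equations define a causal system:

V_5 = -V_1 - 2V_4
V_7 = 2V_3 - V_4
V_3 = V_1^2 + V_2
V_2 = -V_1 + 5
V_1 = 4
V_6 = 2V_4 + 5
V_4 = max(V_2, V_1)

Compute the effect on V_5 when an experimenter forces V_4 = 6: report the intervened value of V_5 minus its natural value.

-4

Intervening sets V_4 = 6 and removes its equation (V_4 = max(V_2, V_1)).
V_5 = -V_1 - 2V_4  [with V_1=4, V_4=6]  = -16
Without intervention: V_2 = -V_1 + 5  [with V_1=4]  = 1; V_4 = max(V_2, V_1)  [with V_2=1, V_1=4]  = 4; V_5 = -V_1 - 2V_4  [with V_1=4, V_4=4]  = -12.
Change = -16 − (-12) = -4.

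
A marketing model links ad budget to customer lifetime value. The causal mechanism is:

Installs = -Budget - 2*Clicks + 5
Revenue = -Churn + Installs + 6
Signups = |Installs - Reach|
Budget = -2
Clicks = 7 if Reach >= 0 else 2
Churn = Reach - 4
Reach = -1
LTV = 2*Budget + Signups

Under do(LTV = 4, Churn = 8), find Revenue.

1

Setting LTV = 4, Churn = 8 by intervention discards those variables' equations.
Clicks = 7 if Reach >= 0 else 2  [with Reach=-1]  = 2
Installs = -Budget - 2*Clicks + 5  [with Budget=-2, Clicks=2]  = 3
Revenue = -Churn + Installs + 6  [with Churn=8, Installs=3]  = 1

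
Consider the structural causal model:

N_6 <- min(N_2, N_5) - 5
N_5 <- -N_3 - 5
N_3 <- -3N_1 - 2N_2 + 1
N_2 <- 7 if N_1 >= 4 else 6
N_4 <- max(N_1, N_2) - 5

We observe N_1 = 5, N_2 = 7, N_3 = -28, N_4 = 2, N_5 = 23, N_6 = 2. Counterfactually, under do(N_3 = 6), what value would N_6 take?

The intervention breaks the incoming arrows to N_3: N_3 <- -3N_1 - 2N_2 + 1 no longer applies, and N_3 = 6.
N_2 = 7 if N_1 >= 4 else 6  [with N_1=5]  = 7
N_5 = -N_3 - 5  [with N_3=6]  = -11
N_6 = min(N_2, N_5) - 5  [with N_2=7, N_5=-11]  = -16

-16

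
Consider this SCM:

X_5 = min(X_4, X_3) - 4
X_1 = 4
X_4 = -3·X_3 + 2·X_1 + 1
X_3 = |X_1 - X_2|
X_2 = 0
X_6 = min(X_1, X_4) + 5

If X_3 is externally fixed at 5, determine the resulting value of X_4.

-6

The intervention breaks the incoming arrows to X_3: X_3 = |X_1 - X_2| no longer applies, and X_3 = 5.
X_4 = -3·X_3 + 2·X_1 + 1  [with X_3=5, X_1=4]  = -6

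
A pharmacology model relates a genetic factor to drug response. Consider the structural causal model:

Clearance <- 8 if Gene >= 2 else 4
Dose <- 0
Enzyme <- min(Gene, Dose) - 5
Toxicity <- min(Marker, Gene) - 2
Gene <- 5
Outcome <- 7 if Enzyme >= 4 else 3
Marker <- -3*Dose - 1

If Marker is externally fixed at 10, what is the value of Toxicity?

3

Intervening sets Marker = 10 and removes its equation (Marker <- -3*Dose - 1).
Toxicity = min(Marker, Gene) - 2  [with Marker=10, Gene=5]  = 3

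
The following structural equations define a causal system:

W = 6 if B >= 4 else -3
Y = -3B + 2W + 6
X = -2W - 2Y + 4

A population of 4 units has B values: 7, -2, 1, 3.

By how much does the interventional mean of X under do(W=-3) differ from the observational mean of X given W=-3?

Every unit gets W=-3 under the intervention. X values become 52, -2, 16, 28; E[X|do(W=-3)] = 23.5.
Conditioning on W=-3 selects the 3 unit(s) with B ∈ {-2, 1, 3}. Their X values: -2, 16, 28. Mean = 14.
Difference = 23.5 − 14 = 9.5.

9.5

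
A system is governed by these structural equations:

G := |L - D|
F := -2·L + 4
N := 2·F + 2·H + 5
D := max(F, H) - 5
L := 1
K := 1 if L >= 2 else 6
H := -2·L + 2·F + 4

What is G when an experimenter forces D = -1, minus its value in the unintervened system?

Intervening sets D = -1 and removes its equation (D := max(F, H) - 5).
G = |L - D|  [with L=1, D=-1]  = 2
Without intervention: F = -2·L + 4  [with L=1]  = 2; H = -2·L + 2·F + 4  [with L=1, F=2]  = 6; D = max(F, H) - 5  [with F=2, H=6]  = 1; G = |L - D|  [with L=1, D=1]  = 0.
Change = 2 − 0 = 2.

2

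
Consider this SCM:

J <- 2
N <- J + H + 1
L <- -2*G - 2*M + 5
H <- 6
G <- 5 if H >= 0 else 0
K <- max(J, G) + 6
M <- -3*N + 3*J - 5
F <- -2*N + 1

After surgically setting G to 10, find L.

do(G=10) replaces the equation G <- 5 if H >= 0 else 0 with the constant G = 10.
N = J + H + 1  [with J=2, H=6]  = 9
M = -3*N + 3*J - 5  [with N=9, J=2]  = -26
L = -2*G - 2*M + 5  [with G=10, M=-26]  = 37

37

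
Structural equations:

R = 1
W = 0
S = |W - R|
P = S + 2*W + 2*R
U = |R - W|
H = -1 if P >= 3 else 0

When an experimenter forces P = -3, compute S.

Under do(P=-3), the mechanism P = S + 2*W + 2*R is discarded; P is fixed at -3.
Since S is not a descendant of the intervened variable, it is unaffected.
S = |W - R|  [with W=0, R=1]  = 1

1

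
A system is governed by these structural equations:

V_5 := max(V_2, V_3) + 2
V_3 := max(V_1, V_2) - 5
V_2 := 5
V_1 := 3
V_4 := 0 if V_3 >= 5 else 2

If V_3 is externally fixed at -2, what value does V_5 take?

7

do(V_3=-2) replaces the equation V_3 := max(V_1, V_2) - 5 with the constant V_3 = -2.
V_5 = max(V_2, V_3) + 2  [with V_2=5, V_3=-2]  = 7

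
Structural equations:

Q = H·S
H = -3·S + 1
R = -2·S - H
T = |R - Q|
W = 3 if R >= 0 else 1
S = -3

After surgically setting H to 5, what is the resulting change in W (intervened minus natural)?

do(H=5) replaces the equation H = -3·S + 1 with the constant H = 5.
R = -2·S - H  [with S=-3, H=5]  = 1
W = 3 if R >= 0 else 1  [with R=1]  = 3
Without intervention: H = -3·S + 1  [with S=-3]  = 10; R = -2·S - H  [with S=-3, H=10]  = -4; W = 3 if R >= 0 else 1  [with R=-4]  = 1.
Change = 3 − 1 = 2.

2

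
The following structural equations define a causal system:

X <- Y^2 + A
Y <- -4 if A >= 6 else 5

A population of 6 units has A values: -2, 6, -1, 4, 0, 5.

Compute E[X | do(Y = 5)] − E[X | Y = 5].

0.8

do(Y=5) breaks Y's dependence on A. With Y=5 fixed, X across the units is 23, 31, 24, 29, 25, 30, mean 27.
E[X|Y=5] averages over only the 5 units with Y=5 (A = -2, -1, 4, 0, 5): X = 23, 24, 29, 25, 30, mean 26.2.
Difference = 27 − 26.2 = 0.8.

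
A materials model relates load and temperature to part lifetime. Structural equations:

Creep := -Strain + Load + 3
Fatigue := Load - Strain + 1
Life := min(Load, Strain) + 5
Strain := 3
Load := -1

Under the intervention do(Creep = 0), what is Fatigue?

-3

The intervention breaks the incoming arrows to Creep: Creep := -Strain + Load + 3 no longer applies, and Creep = 0.
Fatigue is not downstream of the intervention, so its value is determined by the original equations.
Fatigue = Load - Strain + 1  [with Load=-1, Strain=3]  = -3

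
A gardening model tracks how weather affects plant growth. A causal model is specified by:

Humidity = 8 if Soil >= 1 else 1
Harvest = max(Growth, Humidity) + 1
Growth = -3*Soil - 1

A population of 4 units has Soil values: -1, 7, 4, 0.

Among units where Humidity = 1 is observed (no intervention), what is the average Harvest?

2.5

E[Harvest|Humidity=1] averages over only the 2 units with Humidity=1 (Soil = -1, 0): Harvest = 3, 2, mean 2.5.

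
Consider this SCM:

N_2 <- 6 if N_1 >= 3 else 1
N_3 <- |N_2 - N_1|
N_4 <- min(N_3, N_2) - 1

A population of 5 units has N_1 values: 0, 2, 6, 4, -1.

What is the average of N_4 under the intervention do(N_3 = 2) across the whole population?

0.4

The intervention sets N_3=2 in all 5 units regardless of N_1. Recomputing N_4 per unit gives 0, 0, 1, 1, 0; average 0.4.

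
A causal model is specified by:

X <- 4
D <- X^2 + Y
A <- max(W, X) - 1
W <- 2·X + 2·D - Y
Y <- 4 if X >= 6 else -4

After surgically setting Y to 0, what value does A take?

39

do(Y=0) replaces the equation Y <- 4 if X >= 6 else -4 with the constant Y = 0.
D = X^2 + Y  [with X=4, Y=0]  = 16
W = 2·X + 2·D - Y  [with X=4, D=16, Y=0]  = 40
A = max(W, X) - 1  [with W=40, X=4]  = 39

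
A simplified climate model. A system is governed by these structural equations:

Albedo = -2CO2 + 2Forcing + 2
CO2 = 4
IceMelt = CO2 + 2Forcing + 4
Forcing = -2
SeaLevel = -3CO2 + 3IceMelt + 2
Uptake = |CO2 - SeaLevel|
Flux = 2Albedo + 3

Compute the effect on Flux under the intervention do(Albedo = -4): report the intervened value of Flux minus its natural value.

12

Under do(Albedo=-4), the mechanism Albedo = -2CO2 + 2Forcing + 2 is discarded; Albedo is fixed at -4.
Flux = 2Albedo + 3  [with Albedo=-4]  = -5
Without intervention: Albedo = -2CO2 + 2Forcing + 2  [with CO2=4, Forcing=-2]  = -10; Flux = 2Albedo + 3  [with Albedo=-10]  = -17.
Change = -5 − (-17) = 12.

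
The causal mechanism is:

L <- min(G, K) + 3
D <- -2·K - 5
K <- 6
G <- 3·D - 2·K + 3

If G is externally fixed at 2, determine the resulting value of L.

The intervention breaks the incoming arrows to G: G <- 3·D - 2·K + 3 no longer applies, and G = 2.
L = min(G, K) + 3  [with G=2, K=6]  = 5

5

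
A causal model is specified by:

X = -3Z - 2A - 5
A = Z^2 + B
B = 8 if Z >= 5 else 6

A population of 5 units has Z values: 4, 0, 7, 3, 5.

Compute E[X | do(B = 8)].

do(B=8) breaks B's dependence on Z. With B=8 fixed, X across the units is -65, -21, -140, -48, -86, mean -72.

-72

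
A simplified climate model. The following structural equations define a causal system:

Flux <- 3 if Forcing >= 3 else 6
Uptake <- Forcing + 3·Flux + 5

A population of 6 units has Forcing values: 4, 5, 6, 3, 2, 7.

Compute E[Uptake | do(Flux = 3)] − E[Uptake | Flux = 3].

The intervention sets Flux=3 in all 6 units regardless of Forcing. Recomputing Uptake per unit gives 18, 19, 20, 17, 16, 21; average 18.5.
E[Uptake|Flux=3] averages over only the 5 units with Flux=3 (Forcing = 4, 5, 6, 3, 7): Uptake = 18, 19, 20, 17, 21, mean 19.
Difference = 18.5 − 19 = -0.5.

-0.5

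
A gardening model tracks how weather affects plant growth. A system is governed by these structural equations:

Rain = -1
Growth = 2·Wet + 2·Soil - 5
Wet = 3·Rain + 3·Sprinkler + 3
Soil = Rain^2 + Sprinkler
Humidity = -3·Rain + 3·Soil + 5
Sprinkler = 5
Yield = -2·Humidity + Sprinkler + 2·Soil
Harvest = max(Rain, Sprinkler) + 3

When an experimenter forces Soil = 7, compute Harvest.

8

The intervention breaks the incoming arrows to Soil: Soil = Rain^2 + Sprinkler no longer applies, and Soil = 7.
Since Harvest is not a descendant of the intervened variable, it is unaffected.
Harvest = max(Rain, Sprinkler) + 3  [with Rain=-1, Sprinkler=5]  = 8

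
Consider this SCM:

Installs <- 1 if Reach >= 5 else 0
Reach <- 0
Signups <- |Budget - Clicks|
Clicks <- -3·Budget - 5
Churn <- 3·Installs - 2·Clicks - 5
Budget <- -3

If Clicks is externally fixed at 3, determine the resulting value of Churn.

The intervention breaks the incoming arrows to Clicks: Clicks <- -3·Budget - 5 no longer applies, and Clicks = 3.
Installs = 1 if Reach >= 5 else 0  [with Reach=0]  = 0
Churn = 3·Installs - 2·Clicks - 5  [with Installs=0, Clicks=3]  = -11

-11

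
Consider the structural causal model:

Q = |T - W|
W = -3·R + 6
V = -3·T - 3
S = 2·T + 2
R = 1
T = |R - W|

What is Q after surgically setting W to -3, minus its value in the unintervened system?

6

do(W=-3) replaces the equation W = -3·R + 6 with the constant W = -3.
T = |R - W|  [with R=1, W=-3]  = 4
Q = |T - W|  [with T=4, W=-3]  = 7
Without intervention: W = -3·R + 6  [with R=1]  = 3; T = |R - W|  [with R=1, W=3]  = 2; Q = |T - W|  [with T=2, W=3]  = 1.
Change = 7 − 1 = 6.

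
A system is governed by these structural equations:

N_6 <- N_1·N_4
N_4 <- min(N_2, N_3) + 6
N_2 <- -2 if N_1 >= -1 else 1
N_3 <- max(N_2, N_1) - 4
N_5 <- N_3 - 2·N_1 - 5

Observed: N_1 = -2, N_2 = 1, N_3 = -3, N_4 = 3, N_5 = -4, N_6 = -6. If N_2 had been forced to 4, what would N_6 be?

-12

Under do(N_2=4), the mechanism N_2 <- -2 if N_1 >= -1 else 1 is discarded; N_2 is fixed at 4.
N_3 = max(N_2, N_1) - 4  [with N_2=4, N_1=-2]  = 0
N_4 = min(N_2, N_3) + 6  [with N_2=4, N_3=0]  = 6
N_6 = N_1·N_4  [with N_1=-2, N_4=6]  = -12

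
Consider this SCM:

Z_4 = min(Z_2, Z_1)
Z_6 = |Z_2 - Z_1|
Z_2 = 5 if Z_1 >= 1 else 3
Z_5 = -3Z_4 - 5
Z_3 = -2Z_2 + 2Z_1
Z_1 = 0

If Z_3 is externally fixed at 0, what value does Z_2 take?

Under do(Z_3=0), the mechanism Z_3 = -2Z_2 + 2Z_1 is discarded; Z_3 is fixed at 0.
Since Z_2 is not a descendant of the intervened variable, it is unaffected.
Z_2 = 5 if Z_1 >= 1 else 3  [with Z_1=0]  = 3

3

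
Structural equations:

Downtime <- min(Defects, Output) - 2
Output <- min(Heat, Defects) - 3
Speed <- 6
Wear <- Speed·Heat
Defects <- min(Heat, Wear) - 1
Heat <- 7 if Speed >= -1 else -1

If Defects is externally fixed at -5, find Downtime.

Under do(Defects=-5), the mechanism Defects <- min(Heat, Wear) - 1 is discarded; Defects is fixed at -5.
Heat = 7 if Speed >= -1 else -1  [with Speed=6]  = 7
Output = min(Heat, Defects) - 3  [with Heat=7, Defects=-5]  = -8
Downtime = min(Defects, Output) - 2  [with Defects=-5, Output=-8]  = -10

-10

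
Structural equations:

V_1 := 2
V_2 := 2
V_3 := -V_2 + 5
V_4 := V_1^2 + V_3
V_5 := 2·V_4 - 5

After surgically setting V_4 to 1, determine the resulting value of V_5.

Intervening sets V_4 = 1 and removes its equation (V_4 := V_1^2 + V_3).
V_5 = 2·V_4 - 5  [with V_4=1]  = -3

-3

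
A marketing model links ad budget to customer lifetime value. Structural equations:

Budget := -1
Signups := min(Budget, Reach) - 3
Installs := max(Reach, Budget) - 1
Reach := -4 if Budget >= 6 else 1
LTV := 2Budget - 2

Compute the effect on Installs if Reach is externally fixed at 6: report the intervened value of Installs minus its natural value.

The intervention breaks the incoming arrows to Reach: Reach := -4 if Budget >= 6 else 1 no longer applies, and Reach = 6.
Installs = max(Reach, Budget) - 1  [with Reach=6, Budget=-1]  = 5
Without intervention: Reach = -4 if Budget >= 6 else 1  [with Budget=-1]  = 1; Installs = max(Reach, Budget) - 1  [with Reach=1, Budget=-1]  = 0.
Change = 5 − 0 = 5.

5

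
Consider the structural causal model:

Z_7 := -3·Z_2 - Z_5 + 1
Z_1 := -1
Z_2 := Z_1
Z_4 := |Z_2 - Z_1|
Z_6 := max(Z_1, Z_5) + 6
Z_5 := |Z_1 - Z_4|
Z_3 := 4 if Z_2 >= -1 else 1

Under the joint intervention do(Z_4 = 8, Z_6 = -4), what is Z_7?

-5

Setting Z_4 = 8, Z_6 = -4 by intervention discards those variables' equations.
Z_2 = Z_1  [with Z_1=-1]  = -1
Z_5 = |Z_1 - Z_4|  [with Z_1=-1, Z_4=8]  = 9
Z_7 = -3·Z_2 - Z_5 + 1  [with Z_2=-1, Z_5=9]  = -5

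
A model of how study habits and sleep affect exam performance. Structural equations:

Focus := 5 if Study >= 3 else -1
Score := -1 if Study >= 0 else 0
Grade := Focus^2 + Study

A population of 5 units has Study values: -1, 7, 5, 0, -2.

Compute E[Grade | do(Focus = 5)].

26.8

The intervention sets Focus=5 in all 5 units regardless of Study. Recomputing Grade per unit gives 24, 32, 30, 25, 23; average 26.8.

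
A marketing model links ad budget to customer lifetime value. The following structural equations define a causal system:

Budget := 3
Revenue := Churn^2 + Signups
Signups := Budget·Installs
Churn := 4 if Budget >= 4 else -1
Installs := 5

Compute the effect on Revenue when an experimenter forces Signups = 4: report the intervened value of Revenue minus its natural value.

-11

do(Signups=4) replaces the equation Signups := Budget·Installs with the constant Signups = 4.
Churn = 4 if Budget >= 4 else -1  [with Budget=3]  = -1
Revenue = Churn^2 + Signups  [with Churn=-1, Signups=4]  = 5
Without intervention: Signups = Budget·Installs  [with Budget=3, Installs=5]  = 15; Churn = 4 if Budget >= 4 else -1  [with Budget=3]  = -1; Revenue = Churn^2 + Signups  [with Churn=-1, Signups=15]  = 16.
Change = 5 − 16 = -11.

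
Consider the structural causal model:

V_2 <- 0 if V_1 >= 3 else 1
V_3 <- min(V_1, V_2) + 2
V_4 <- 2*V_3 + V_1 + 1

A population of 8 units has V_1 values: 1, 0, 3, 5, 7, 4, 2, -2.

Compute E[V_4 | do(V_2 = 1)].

8.5

Under do(V_2=1), V_2's equation is replaced by V_2=1 for every unit. Per-unit V_4: 8, 5, 10, 12, 14, 11, 9, -1. Mean = 8.5.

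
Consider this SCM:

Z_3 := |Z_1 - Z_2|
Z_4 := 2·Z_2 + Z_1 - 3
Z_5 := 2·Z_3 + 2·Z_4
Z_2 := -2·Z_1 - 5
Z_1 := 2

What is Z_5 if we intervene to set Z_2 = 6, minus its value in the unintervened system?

do(Z_2=6) replaces the equation Z_2 := -2·Z_1 - 5 with the constant Z_2 = 6.
Z_3 = |Z_1 - Z_2|  [with Z_1=2, Z_2=6]  = 4
Z_4 = 2·Z_2 + Z_1 - 3  [with Z_2=6, Z_1=2]  = 11
Z_5 = 2·Z_3 + 2·Z_4  [with Z_3=4, Z_4=11]  = 30
Without intervention: Z_2 = -2·Z_1 - 5  [with Z_1=2]  = -9; Z_3 = |Z_1 - Z_2|  [with Z_1=2, Z_2=-9]  = 11; Z_4 = 2·Z_2 + Z_1 - 3  [with Z_2=-9, Z_1=2]  = -19; Z_5 = 2·Z_3 + 2·Z_4  [with Z_3=11, Z_4=-19]  = -16.
Change = 30 − (-16) = 46.

46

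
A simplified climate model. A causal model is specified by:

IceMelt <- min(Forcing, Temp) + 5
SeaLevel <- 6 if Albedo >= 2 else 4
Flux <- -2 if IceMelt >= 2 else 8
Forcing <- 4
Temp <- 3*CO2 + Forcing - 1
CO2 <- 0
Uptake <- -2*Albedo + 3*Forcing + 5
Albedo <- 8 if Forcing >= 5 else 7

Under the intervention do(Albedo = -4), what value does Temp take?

do(Albedo=-4) replaces the equation Albedo <- 8 if Forcing >= 5 else 7 with the constant Albedo = -4.
Temp is not downstream of the intervention, so its value is determined by the original equations.
Temp = 3*CO2 + Forcing - 1  [with CO2=0, Forcing=4]  = 3

3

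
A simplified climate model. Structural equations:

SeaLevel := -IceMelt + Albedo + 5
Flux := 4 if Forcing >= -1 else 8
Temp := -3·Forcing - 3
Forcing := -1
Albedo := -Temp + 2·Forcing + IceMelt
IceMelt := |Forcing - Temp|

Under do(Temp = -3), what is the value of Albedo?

3

Under do(Temp=-3), the mechanism Temp := -3·Forcing - 3 is discarded; Temp is fixed at -3.
IceMelt = |Forcing - Temp|  [with Forcing=-1, Temp=-3]  = 2
Albedo = -Temp + 2·Forcing + IceMelt  [with Temp=-3, Forcing=-1, IceMelt=2]  = 3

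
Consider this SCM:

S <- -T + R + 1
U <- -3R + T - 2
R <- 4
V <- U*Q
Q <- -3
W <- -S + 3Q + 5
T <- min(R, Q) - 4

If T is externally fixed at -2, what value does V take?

48

do(T=-2) replaces the equation T <- min(R, Q) - 4 with the constant T = -2.
U = -3R + T - 2  [with R=4, T=-2]  = -16
V = U*Q  [with U=-16, Q=-3]  = 48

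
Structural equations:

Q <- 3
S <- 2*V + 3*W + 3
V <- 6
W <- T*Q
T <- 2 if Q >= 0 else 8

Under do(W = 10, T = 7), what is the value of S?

The joint intervention fixes W = 10, T = 7, removing each variable's own equation.
S = 2*V + 3*W + 3  [with V=6, W=10]  = 45

45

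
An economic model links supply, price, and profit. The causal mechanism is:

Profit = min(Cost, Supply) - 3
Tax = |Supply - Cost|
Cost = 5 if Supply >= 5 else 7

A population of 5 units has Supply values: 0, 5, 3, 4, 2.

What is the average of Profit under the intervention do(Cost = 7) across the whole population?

The intervention sets Cost=7 in all 5 units regardless of Supply. Recomputing Profit per unit gives -3, 2, 0, 1, -1; average -0.2.

-0.2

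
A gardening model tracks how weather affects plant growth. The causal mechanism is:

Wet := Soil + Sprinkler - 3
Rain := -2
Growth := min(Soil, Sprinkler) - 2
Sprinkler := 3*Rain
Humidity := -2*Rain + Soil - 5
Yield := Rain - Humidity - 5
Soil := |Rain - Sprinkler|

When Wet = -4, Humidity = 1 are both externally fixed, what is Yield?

Setting Wet = -4, Humidity = 1 by intervention discards those variables' equations.
Yield = Rain - Humidity - 5  [with Rain=-2, Humidity=1]  = -8

-8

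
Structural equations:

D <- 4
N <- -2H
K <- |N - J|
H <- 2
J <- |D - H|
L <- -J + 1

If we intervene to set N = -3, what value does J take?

Under do(N=-3), the mechanism N <- -2H is discarded; N is fixed at -3.
Since J is not a descendant of the intervened variable, it is unaffected.
J = |D - H|  [with D=4, H=2]  = 2

2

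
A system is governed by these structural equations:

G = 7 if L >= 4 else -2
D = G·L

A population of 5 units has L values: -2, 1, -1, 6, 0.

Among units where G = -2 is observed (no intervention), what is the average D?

Conditioning on G=-2 selects the 4 unit(s) with L ∈ {-2, 1, -1, 0}. Their D values: 4, -2, 2, 0. Mean = 1.

1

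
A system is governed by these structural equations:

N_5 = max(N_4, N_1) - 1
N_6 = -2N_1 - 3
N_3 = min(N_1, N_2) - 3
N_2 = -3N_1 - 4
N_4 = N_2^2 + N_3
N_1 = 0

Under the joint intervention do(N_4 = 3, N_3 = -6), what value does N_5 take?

2

The joint intervention fixes N_4 = 3, N_3 = -6, removing each variable's own equation.
N_5 = max(N_4, N_1) - 1  [with N_4=3, N_1=0]  = 2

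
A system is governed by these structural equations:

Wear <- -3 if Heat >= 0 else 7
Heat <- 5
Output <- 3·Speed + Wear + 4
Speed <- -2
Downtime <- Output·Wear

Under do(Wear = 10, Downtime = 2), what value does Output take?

8

The joint intervention fixes Wear = 10, Downtime = 2, removing each variable's own equation.
Output = 3·Speed + Wear + 4  [with Speed=-2, Wear=10]  = 8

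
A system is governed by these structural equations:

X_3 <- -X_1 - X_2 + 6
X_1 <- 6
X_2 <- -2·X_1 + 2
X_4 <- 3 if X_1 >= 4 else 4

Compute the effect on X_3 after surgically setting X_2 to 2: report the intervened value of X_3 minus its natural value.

The intervention breaks the incoming arrows to X_2: X_2 <- -2·X_1 + 2 no longer applies, and X_2 = 2.
X_3 = -X_1 - X_2 + 6  [with X_1=6, X_2=2]  = -2
Without intervention: X_2 = -2·X_1 + 2  [with X_1=6]  = -10; X_3 = -X_1 - X_2 + 6  [with X_1=6, X_2=-10]  = 10.
Change = -2 − 10 = -12.

-12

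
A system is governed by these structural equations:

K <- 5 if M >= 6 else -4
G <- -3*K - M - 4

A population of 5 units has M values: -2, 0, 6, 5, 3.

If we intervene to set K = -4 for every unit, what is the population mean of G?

Under do(K=-4), K's equation is replaced by K=-4 for every unit. Per-unit G: 10, 8, 2, 3, 5. Mean = 5.6.

5.6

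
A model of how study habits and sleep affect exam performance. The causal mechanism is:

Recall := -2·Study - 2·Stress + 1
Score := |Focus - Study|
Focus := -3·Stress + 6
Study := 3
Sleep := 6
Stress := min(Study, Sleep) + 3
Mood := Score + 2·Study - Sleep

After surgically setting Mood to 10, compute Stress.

6

do(Mood=10) replaces the equation Mood := Score + 2·Study - Sleep with the constant Mood = 10.
Stress is not downstream of the intervention, so its value is determined by the original equations.
Stress = min(Study, Sleep) + 3  [with Study=3, Sleep=6]  = 6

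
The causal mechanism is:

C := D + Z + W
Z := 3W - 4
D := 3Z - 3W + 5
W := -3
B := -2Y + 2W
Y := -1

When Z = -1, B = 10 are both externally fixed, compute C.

The joint intervention fixes Z = -1, B = 10, removing each variable's own equation.
D = 3Z - 3W + 5  [with Z=-1, W=-3]  = 11
C = D + Z + W  [with D=11, Z=-1, W=-3]  = 7

7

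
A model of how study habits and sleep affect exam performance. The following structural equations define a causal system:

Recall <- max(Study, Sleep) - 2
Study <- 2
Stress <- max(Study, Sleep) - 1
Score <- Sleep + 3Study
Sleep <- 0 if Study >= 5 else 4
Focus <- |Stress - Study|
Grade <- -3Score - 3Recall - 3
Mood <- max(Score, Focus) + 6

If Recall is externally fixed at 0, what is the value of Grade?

-33

do(Recall=0) replaces the equation Recall <- max(Study, Sleep) - 2 with the constant Recall = 0.
Sleep = 0 if Study >= 5 else 4  [with Study=2]  = 4
Score = Sleep + 3Study  [with Sleep=4, Study=2]  = 10
Grade = -3Score - 3Recall - 3  [with Score=10, Recall=0]  = -33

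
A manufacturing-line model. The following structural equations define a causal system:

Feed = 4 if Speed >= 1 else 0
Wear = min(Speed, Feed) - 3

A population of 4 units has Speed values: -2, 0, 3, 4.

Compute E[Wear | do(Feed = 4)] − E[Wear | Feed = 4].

Under do(Feed=4), Feed's equation is replaced by Feed=4 for every unit. Per-unit Wear: -5, -3, 0, 1. Mean = -1.75.
Conditioning on Feed=4 selects the 2 unit(s) with Speed ∈ {3, 4}. Their Wear values: 0, 1. Mean = 0.5.
Difference = -1.75 − 0.5 = -2.25.

-2.25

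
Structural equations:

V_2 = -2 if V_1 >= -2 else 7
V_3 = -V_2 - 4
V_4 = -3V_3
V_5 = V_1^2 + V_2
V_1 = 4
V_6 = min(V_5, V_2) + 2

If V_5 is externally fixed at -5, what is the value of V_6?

-3

The intervention breaks the incoming arrows to V_5: V_5 = V_1^2 + V_2 no longer applies, and V_5 = -5.
V_2 = -2 if V_1 >= -2 else 7  [with V_1=4]  = -2
V_6 = min(V_5, V_2) + 2  [with V_5=-5, V_2=-2]  = -3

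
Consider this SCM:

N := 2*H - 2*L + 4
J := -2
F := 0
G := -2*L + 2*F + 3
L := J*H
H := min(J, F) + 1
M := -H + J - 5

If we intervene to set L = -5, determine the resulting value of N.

12

Intervening sets L = -5 and removes its equation (L := J*H).
H = min(J, F) + 1  [with J=-2, F=0]  = -1
N = 2*H - 2*L + 4  [with H=-1, L=-5]  = 12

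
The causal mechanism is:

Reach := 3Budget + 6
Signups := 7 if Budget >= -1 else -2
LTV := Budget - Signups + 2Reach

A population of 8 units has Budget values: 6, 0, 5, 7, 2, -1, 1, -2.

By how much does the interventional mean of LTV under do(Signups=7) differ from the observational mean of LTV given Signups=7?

Under do(Signups=7), Signups's equation is replaced by Signups=7 for every unit. Per-unit LTV: 47, 5, 40, 54, 19, -2, 12, -9. Mean = 20.75.
E[LTV|Signups=7] averages over only the 7 units with Signups=7 (Budget = 6, 0, 5, 7, 2, -1, 1): LTV = 47, 5, 40, 54, 19, -2, 12, mean 25.
Difference = 20.75 − 25 = -4.25.

-4.25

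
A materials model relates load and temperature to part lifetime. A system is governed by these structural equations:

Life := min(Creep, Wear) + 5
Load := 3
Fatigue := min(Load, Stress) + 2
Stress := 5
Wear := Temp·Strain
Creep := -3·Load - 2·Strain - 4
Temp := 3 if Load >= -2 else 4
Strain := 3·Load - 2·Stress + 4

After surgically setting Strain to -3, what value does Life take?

-4

The intervention breaks the incoming arrows to Strain: Strain := 3·Load - 2·Stress + 4 no longer applies, and Strain = -3.
Temp = 3 if Load >= -2 else 4  [with Load=3]  = 3
Creep = -3·Load - 2·Strain - 4  [with Load=3, Strain=-3]  = -7
Wear = Temp·Strain  [with Temp=3, Strain=-3]  = -9
Life = min(Creep, Wear) + 5  [with Creep=-7, Wear=-9]  = -4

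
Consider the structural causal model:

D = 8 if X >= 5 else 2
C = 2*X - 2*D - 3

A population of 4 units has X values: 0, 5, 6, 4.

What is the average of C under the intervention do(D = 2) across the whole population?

Under do(D=2), D's equation is replaced by D=2 for every unit. Per-unit C: -7, 3, 5, 1. Mean = 0.5.

0.5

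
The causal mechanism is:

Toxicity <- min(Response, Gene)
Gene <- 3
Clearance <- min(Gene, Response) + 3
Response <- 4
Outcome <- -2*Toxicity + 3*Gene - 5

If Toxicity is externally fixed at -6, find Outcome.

16

do(Toxicity=-6) replaces the equation Toxicity <- min(Response, Gene) with the constant Toxicity = -6.
Outcome = -2*Toxicity + 3*Gene - 5  [with Toxicity=-6, Gene=3]  = 16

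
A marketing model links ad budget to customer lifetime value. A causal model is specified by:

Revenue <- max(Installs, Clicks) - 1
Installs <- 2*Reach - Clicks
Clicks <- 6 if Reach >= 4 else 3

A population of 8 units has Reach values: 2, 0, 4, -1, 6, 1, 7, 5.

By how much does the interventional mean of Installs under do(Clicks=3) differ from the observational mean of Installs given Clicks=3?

Every unit gets Clicks=3 under the intervention. Installs values become 1, -3, 5, -5, 9, -1, 11, 7; E[Installs|do(Clicks=3)] = 3.
E[Installs|Clicks=3] averages over only the 4 units with Clicks=3 (Reach = 2, 0, -1, 1): Installs = 1, -3, -5, -1, mean -2.
Difference = 3 − (-2) = 5.

5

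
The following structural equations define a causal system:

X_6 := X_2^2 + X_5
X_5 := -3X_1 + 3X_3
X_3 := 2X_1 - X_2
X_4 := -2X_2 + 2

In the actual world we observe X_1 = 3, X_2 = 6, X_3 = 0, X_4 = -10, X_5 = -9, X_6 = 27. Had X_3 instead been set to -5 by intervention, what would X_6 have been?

12

The intervention breaks the incoming arrows to X_3: X_3 := 2X_1 - X_2 no longer applies, and X_3 = -5.
X_5 = -3X_1 + 3X_3  [with X_1=3, X_3=-5]  = -24
X_6 = X_2^2 + X_5  [with X_2=6, X_5=-24]  = 12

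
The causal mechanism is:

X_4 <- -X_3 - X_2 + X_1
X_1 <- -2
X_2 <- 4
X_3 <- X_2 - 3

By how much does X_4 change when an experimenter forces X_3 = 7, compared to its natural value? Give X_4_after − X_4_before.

The intervention breaks the incoming arrows to X_3: X_3 <- X_2 - 3 no longer applies, and X_3 = 7.
X_4 = -X_3 - X_2 + X_1  [with X_3=7, X_2=4, X_1=-2]  = -13
Without intervention: X_3 = X_2 - 3  [with X_2=4]  = 1; X_4 = -X_3 - X_2 + X_1  [with X_3=1, X_2=4, X_1=-2]  = -7.
Change = -13 − (-7) = -6.

-6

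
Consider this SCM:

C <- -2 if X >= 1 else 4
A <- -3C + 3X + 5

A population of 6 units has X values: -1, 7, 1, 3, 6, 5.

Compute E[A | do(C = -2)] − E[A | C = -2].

do(C=-2) breaks C's dependence on X. With C=-2 fixed, A across the units is 8, 32, 14, 20, 29, 26, mean 21.5.
E[A|C=-2] averages over only the 5 units with C=-2 (X = 7, 1, 3, 6, 5): A = 32, 14, 20, 29, 26, mean 24.2.
Difference = 21.5 − 24.2 = -2.7.

-2.7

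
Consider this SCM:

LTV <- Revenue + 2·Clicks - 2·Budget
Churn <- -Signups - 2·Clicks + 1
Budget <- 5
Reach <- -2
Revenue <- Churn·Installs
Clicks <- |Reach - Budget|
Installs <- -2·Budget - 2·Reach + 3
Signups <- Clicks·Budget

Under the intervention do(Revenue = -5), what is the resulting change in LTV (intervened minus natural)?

-149

do(Revenue=-5) replaces the equation Revenue <- Churn·Installs with the constant Revenue = -5.
Clicks = |Reach - Budget|  [with Reach=-2, Budget=5]  = 7
LTV = Revenue + 2·Clicks - 2·Budget  [with Revenue=-5, Clicks=7, Budget=5]  = -1
Without intervention: Clicks = |Reach - Budget|  [with Reach=-2, Budget=5]  = 7; Installs = -2·Budget - 2·Reach + 3  [with Budget=5, Reach=-2]  = -3; Signups = Clicks·Budget  [with Clicks=7, Budget=5]  = 35; Churn = -Signups - 2·Clicks + 1  [with Signups=35, Clicks=7]  = -48; Revenue = Churn·Installs  [with Churn=-48, Installs=-3]  = 144; LTV = Revenue + 2·Clicks - 2·Budget  [with Revenue=144, Clicks=7, Budget=5]  = 148.
Change = -1 − 148 = -149.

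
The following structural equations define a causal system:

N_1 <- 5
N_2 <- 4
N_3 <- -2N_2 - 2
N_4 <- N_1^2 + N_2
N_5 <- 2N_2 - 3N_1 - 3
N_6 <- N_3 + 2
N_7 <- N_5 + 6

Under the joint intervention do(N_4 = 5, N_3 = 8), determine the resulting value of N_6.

The joint intervention fixes N_4 = 5, N_3 = 8, removing each variable's own equation.
N_6 = N_3 + 2  [with N_3=8]  = 10

10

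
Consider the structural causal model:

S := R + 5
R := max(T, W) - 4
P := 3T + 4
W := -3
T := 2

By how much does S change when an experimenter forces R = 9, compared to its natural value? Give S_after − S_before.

11

The intervention breaks the incoming arrows to R: R := max(T, W) - 4 no longer applies, and R = 9.
S = R + 5  [with R=9]  = 14
Without intervention: R = max(T, W) - 4  [with T=2, W=-3]  = -2; S = R + 5  [with R=-2]  = 3.
Change = 14 − 3 = 11.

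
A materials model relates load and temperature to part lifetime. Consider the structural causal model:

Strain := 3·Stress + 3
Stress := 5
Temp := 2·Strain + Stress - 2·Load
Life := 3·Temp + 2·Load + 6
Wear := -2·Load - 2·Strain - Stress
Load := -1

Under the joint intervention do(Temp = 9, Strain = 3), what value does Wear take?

-9

The joint intervention fixes Temp = 9, Strain = 3, removing each variable's own equation.
Wear = -2·Load - 2·Strain - Stress  [with Load=-1, Strain=3, Stress=5]  = -9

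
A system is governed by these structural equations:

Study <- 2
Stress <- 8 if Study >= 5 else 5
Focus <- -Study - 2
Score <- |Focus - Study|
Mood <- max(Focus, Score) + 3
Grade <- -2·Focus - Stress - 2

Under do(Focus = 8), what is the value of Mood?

11

do(Focus=8) replaces the equation Focus <- -Study - 2 with the constant Focus = 8.
Score = |Focus - Study|  [with Focus=8, Study=2]  = 6
Mood = max(Focus, Score) + 3  [with Focus=8, Score=6]  = 11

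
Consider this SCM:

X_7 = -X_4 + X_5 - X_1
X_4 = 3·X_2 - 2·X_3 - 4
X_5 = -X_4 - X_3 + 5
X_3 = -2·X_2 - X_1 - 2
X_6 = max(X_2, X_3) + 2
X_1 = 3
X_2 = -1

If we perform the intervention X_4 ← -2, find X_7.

The intervention breaks the incoming arrows to X_4: X_4 = 3·X_2 - 2·X_3 - 4 no longer applies, and X_4 = -2.
X_3 = -2·X_2 - X_1 - 2  [with X_2=-1, X_1=3]  = -3
X_5 = -X_4 - X_3 + 5  [with X_4=-2, X_3=-3]  = 10
X_7 = -X_4 + X_5 - X_1  [with X_4=-2, X_5=10, X_1=3]  = 9

9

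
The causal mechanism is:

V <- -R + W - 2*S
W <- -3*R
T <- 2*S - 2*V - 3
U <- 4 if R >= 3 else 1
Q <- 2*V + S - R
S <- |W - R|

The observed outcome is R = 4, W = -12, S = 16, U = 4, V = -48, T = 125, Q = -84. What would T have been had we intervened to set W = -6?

Under do(W=-6), the mechanism W <- -3*R is discarded; W is fixed at -6.
S = |W - R|  [with W=-6, R=4]  = 10
V = -R + W - 2*S  [with R=4, W=-6, S=10]  = -30
T = 2*S - 2*V - 3  [with S=10, V=-30]  = 77

77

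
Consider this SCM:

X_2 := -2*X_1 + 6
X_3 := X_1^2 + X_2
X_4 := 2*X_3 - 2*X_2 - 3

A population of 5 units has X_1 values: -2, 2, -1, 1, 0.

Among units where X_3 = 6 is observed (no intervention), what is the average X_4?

E[X_4|X_3=6] averages over only the 2 units with X_3=6 (X_1 = 2, 0): X_4 = 5, -3, mean 1.

1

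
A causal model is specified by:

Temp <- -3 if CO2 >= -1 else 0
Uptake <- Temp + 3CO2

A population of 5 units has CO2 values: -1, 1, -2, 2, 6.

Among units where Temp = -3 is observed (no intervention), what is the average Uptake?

Conditioning on Temp=-3 selects the 4 unit(s) with CO2 ∈ {-1, 1, 2, 6}. Their Uptake values: -6, 0, 3, 15. Mean = 3.

3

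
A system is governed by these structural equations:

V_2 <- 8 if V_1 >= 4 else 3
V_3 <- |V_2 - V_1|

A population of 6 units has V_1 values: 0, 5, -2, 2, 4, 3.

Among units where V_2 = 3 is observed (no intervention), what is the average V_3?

Conditioning on V_2=3 selects the 4 unit(s) with V_1 ∈ {0, -2, 2, 3}. Their V_3 values: 3, 5, 1, 0. Mean = 2.25.

2.25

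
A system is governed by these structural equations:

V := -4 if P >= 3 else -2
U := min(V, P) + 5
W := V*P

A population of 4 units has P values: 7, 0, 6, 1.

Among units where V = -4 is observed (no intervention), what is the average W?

Conditioning on V=-4 selects the 2 unit(s) with P ∈ {7, 6}. Their W values: -28, -24. Mean = -26.

-26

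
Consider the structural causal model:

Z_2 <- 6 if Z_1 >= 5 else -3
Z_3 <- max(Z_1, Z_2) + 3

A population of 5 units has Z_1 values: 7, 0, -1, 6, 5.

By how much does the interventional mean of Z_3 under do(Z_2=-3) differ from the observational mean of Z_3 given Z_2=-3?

3.9

Every unit gets Z_2=-3 under the intervention. Z_3 values become 10, 3, 2, 9, 8; E[Z_3|do(Z_2=-3)] = 6.4.
E[Z_3|Z_2=-3] averages over only the 2 units with Z_2=-3 (Z_1 = 0, -1): Z_3 = 3, 2, mean 2.5.
Difference = 6.4 − 2.5 = 3.9.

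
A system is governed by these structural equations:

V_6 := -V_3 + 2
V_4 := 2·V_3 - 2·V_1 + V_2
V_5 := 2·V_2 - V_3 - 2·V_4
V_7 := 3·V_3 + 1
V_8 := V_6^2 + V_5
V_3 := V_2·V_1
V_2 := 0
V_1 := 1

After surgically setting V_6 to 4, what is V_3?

do(V_6=4) replaces the equation V_6 := -V_3 + 2 with the constant V_6 = 4.
V_3 is not downstream of the intervention, so its value is determined by the original equations.
V_3 = V_2·V_1  [with V_2=0, V_1=1]  = 0

0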